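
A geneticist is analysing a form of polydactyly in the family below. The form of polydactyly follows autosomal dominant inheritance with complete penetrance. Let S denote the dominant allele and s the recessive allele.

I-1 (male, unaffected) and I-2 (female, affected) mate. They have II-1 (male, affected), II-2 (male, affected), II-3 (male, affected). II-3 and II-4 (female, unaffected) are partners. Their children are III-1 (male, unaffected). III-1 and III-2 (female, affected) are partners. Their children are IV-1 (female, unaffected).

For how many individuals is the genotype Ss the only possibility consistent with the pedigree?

4

Obligate heterozygotes: II-1 is affected so carries S and received s from I-1 (ss), so II-1 is Ss; II-2 is affected so carries S and received s from I-1 (ss), so II-2 is Ss; II-3 is affected so carries S and received s from I-1 (ss), so II-3 is Ss; III-2 is affected so carries S and passed s to IV-1 (ss), so III-2 is Ss.
Every other individual is either homozygous by phenotype or has at least one consistent homozygous assignment, so the count is 4.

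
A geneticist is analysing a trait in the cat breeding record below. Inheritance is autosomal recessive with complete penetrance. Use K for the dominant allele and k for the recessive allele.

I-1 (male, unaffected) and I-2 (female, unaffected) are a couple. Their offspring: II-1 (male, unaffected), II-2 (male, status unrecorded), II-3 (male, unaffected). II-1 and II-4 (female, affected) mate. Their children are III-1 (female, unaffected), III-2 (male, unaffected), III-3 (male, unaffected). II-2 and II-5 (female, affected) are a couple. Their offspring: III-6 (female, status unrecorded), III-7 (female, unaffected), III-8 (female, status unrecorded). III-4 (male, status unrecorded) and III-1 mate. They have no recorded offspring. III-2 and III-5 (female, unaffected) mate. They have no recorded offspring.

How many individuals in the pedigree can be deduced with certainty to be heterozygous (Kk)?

Obligate heterozygotes: III-1 is unaffected so carries K and received k from II-4 (kk), so III-1 is Kk; III-2 is unaffected so carries K and received k from II-4 (kk), so III-2 is Kk; III-3 is unaffected so carries K and received k from II-4 (kk), so III-3 is Kk; III-7 is unaffected so carries K and received k from II-5 (kk), so III-7 is Kk.
Every other individual is either homozygous by phenotype or has at least one consistent homozygous assignment, so the count is 4.

4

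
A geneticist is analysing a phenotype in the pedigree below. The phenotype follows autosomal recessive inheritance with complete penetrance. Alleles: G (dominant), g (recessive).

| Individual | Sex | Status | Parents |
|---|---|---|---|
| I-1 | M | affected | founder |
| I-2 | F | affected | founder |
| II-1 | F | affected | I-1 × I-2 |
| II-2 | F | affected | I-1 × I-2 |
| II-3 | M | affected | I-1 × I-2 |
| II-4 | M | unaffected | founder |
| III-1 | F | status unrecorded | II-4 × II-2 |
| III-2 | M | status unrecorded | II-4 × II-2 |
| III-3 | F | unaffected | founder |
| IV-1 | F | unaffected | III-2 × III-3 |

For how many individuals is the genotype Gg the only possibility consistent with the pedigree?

No individual's genotype is forced to Gg by the pedigree, so the count is 0.

0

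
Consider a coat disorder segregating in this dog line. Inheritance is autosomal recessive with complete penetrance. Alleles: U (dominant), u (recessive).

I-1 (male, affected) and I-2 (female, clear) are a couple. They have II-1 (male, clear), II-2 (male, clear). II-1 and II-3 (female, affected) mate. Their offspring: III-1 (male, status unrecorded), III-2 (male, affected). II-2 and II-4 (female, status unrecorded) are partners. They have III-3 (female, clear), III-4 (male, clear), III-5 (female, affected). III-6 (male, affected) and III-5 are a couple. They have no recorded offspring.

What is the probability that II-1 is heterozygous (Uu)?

1

II-1 is clear so carries U and received u from I-1 (uu), so II-1 is Uu, giving P(Uu) = 1.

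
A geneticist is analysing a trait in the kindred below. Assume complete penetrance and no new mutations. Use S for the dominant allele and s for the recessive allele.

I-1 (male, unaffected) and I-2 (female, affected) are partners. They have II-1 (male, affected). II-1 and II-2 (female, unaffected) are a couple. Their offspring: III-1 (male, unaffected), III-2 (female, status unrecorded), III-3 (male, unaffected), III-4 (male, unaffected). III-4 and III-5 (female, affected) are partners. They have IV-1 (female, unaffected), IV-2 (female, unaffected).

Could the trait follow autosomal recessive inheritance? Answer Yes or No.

Yes

A consistent assignment under autosomal recessive exists: I-1 Ss, I-2 ss, II-1 ss, II-2 SS, III-1 Ss, III-2 Ss, III-3 Ss, III-4 Ss, III-5 ss, IV-1 Ss, IV-2 Ss.
In this assignment every recorded phenotype matches its genotype and every non-founder's genotype is obtainable from its parents' genotypes, so the pedigree is consistent.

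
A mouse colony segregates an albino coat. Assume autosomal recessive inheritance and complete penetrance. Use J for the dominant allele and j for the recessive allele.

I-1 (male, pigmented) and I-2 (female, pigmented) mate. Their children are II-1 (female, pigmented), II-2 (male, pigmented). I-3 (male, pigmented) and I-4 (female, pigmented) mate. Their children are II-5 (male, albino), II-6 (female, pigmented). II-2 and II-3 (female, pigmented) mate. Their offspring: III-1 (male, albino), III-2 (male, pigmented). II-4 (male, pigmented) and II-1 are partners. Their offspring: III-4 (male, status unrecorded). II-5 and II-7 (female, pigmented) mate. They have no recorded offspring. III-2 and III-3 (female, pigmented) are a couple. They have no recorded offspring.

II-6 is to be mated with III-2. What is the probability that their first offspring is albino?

1/9

I-3 is pigmented so carries J and passed j to II-5 (jj), so I-3 is Jj.
I-4 is pigmented so carries J and passed j to II-5 (jj), so I-4 is Jj.
II-6 is a pigmented offspring of I-3 (Jj) × I-4 (Jj), whose cross gives 1/4 JJ : 1/2 Jj : 1/4 jj; conditioning on being pigmented, II-6 is JJ with probability 1/3, Jj with probability 2/3.
II-2 is pigmented so carries J and passed j to III-1 (jj), so II-2 is Jj.
II-3 is pigmented so carries J and passed j to III-1 (jj), so II-3 is Jj.
III-2 is a pigmented offspring of II-2 (Jj) × II-3 (Jj), whose cross gives 1/4 JJ : 1/2 Jj : 1/4 jj; conditioning on being pigmented, III-2 is JJ with probability 1/3, Jj with probability 2/3.
Summing over parental genotype combinations, P(offspring is albino) = 4/9·1/4 = 1/9.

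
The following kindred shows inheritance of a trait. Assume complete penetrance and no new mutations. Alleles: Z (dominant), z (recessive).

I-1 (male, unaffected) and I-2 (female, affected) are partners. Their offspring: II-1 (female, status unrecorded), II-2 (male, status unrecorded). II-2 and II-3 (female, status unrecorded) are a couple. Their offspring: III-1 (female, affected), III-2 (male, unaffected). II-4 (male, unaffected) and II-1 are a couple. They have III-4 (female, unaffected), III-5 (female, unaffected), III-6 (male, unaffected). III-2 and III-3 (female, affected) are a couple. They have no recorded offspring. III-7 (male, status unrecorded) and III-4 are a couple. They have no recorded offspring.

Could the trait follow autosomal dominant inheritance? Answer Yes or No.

A consistent assignment under autosomal dominant exists: I-1 zz, I-2 ZZ, II-1 Zz, II-2 Zz, II-3 Zz, II-4 zz, III-1 ZZ, III-2 zz, III-3 ZZ, III-4 zz, III-5 zz, III-6 zz, III-7 ZZ.
In this assignment every recorded phenotype matches its genotype and every non-founder's genotype is obtainable from its parents' genotypes, so the pedigree is consistent.

Yes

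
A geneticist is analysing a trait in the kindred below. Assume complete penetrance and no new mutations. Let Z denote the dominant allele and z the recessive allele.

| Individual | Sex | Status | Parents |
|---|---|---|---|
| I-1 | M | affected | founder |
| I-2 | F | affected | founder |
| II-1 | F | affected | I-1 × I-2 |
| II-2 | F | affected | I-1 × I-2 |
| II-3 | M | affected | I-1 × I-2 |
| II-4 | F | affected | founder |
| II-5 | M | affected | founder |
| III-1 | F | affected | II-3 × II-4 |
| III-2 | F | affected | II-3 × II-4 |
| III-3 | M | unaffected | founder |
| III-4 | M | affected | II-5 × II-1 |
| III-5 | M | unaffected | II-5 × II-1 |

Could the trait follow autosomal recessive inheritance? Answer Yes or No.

Under autosomal recessive, III-5 (unaffected, male) cannot arise from II-5 (affected) × II-1 (affected).

No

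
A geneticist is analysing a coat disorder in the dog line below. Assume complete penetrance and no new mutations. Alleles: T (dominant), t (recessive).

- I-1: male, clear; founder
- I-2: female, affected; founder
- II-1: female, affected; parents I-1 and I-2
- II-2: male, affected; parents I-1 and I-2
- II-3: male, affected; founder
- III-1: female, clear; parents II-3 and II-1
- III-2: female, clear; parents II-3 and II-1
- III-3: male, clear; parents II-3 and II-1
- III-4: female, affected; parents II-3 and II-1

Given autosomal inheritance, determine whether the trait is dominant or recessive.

II-3 and II-1 are both affected yet have a clear child III-1. Under a recessive model two affected parents are homozygous and every child would be affected, so the trait cannot be recessive.

dominant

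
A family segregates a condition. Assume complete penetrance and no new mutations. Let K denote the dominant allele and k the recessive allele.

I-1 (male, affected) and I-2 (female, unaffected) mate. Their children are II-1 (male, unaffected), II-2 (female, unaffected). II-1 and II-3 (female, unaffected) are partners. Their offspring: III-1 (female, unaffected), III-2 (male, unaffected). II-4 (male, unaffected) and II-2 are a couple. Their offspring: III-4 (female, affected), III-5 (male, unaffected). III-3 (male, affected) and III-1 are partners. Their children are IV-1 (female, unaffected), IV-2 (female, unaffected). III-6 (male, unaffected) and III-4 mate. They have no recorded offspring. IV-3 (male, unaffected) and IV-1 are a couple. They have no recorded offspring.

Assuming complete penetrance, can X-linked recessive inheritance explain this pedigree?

No

Under X-linked recessive, III-4 (affected, female) cannot arise from II-4 (unaffected) × II-2 (unaffected).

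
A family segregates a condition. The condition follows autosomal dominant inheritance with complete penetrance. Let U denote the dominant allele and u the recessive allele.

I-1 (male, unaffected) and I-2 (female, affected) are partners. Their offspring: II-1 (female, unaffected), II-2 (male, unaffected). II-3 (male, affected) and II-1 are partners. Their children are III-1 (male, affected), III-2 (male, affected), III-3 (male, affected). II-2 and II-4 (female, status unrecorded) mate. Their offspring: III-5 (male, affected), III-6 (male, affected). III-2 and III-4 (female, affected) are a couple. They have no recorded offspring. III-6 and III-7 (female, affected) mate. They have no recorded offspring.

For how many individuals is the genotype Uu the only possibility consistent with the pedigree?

Obligate heterozygotes: I-2 is affected so carries U and passed u to II-1 (uu), so I-2 is Uu; III-1 is affected so carries U and received u from II-1 (uu), so III-1 is Uu; III-2 is affected so carries U and received u from II-1 (uu), so III-2 is Uu; III-3 is affected so carries U and received u from II-1 (uu), so III-3 is Uu; III-5 is affected so carries U and received u from II-2 (uu), so III-5 is Uu; III-6 is affected so carries U and received u from II-2 (uu), so III-6 is Uu.
Every other individual is either homozygous by phenotype or has at least one consistent homozygous assignment, so the count is 6.

6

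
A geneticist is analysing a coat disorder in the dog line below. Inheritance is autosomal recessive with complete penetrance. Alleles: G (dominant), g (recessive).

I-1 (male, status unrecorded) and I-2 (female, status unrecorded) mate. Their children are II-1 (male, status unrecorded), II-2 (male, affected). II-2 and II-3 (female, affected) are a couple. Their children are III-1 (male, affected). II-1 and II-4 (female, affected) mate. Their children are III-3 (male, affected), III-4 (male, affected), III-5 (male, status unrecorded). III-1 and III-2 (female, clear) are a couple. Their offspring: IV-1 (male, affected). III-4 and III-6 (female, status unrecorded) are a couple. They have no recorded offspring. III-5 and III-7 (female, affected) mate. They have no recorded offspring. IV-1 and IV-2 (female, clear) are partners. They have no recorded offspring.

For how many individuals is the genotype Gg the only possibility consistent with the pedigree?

Obligate heterozygotes: III-2 is clear so carries G and passed g to IV-1 (gg), so III-2 is Gg.
Every other individual is either homozygous by phenotype or has at least one consistent homozygous assignment, so the count is 1.

1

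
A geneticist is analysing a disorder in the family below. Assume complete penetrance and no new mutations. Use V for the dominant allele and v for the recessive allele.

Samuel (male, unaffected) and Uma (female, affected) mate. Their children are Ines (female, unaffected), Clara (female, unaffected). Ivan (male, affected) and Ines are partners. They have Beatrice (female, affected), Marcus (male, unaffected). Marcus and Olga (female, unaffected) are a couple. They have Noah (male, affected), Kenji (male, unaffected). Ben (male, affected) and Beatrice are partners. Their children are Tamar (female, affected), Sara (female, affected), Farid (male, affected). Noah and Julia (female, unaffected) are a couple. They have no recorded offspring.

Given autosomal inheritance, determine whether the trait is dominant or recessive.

recessive

Marcus and Olga are both unaffected yet have an affected child Noah. Under dominance, an affected child requires at least one affected parent, so the trait cannot be dominant.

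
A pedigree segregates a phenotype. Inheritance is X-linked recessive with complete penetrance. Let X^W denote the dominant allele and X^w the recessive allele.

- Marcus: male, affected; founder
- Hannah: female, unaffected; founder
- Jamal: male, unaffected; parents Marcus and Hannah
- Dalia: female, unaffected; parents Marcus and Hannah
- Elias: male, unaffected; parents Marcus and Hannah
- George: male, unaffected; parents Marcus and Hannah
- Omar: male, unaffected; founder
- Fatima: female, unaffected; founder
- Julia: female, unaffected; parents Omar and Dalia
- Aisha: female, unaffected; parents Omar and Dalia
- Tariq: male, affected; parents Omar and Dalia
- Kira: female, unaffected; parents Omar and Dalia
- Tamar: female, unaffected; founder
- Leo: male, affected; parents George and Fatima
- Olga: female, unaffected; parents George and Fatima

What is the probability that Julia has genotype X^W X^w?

1/2

Omar is unaffected, so Omar is X^W Y.
Dalia is unaffected so carries W and received w from Marcus (X^w Y), so Dalia is X^W X^w.
Their cross gives offspring ratios 1/2 X^W X^W : 1/2 X^W X^w. Conditioning on Julia being unaffected, P(X^W X^w) = 1/2 / 1 = 1/2.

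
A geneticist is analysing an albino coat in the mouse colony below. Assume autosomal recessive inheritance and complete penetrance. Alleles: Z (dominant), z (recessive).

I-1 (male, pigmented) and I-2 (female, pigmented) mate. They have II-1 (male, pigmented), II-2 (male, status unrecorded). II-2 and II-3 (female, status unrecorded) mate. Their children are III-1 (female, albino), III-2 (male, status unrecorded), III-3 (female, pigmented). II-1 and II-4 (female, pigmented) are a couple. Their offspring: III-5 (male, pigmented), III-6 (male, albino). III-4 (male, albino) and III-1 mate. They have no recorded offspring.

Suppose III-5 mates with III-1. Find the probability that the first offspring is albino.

II-1 is pigmented so carries Z and passed z to III-6 (zz), so II-1 is Zz.
II-4 is pigmented so carries Z and passed z to III-6 (zz), so II-4 is Zz.
III-5 is a pigmented offspring of II-1 (Zz) × II-4 (Zz), whose cross gives 1/4 ZZ : 1/2 Zz : 1/4 zz; conditioning on being pigmented, III-5 is ZZ with probability 1/3, Zz with probability 2/3.
III-1 is albino, so III-1 is zz.
Summing over parental genotype combinations, P(offspring is albino) = 2/3·1/2 = 1/3.

1/3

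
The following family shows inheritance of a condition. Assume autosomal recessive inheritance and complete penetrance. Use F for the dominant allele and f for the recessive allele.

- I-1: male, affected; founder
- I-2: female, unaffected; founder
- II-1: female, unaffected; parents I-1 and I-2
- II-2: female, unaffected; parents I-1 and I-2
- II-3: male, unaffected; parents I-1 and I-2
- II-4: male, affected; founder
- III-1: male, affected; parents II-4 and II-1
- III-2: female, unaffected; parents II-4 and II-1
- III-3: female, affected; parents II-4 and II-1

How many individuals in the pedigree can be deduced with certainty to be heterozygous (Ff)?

4

Obligate heterozygotes: II-1 is unaffected so carries F and received f from I-1 (ff), so II-1 is Ff; II-2 is unaffected so carries F and received f from I-1 (ff), so II-2 is Ff; II-3 is unaffected so carries F and received f from I-1 (ff), so II-3 is Ff; III-2 is unaffected so carries F and received f from II-4 (ff), so III-2 is Ff.
Every other individual is either homozygous by phenotype or has at least one consistent homozygous assignment, so the count is 4.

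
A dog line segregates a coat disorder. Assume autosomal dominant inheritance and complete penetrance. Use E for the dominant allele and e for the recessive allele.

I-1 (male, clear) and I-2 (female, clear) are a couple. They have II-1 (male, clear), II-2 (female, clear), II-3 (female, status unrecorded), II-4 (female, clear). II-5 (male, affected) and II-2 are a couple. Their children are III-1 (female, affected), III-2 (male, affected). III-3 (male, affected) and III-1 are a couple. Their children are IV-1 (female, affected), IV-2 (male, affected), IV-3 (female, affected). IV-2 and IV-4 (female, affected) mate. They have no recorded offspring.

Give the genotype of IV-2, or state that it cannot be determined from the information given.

cannot be determined

IV-2's phenotype allows EE or Ee, and no parent or child forces a single allele at both positions; consistent genotype assignments exist with IV-2 as EE or Ee.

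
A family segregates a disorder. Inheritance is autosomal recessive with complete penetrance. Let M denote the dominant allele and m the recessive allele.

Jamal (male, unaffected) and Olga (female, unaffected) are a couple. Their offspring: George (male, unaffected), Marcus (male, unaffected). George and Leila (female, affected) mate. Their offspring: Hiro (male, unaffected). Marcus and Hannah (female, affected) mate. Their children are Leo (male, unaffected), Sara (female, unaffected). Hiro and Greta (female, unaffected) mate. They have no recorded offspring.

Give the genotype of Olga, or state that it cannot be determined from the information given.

Olga's phenotype allows MM or Mm, and no parent or child forces a single allele at both positions; consistent genotype assignments exist with Olga as MM or Mm.

cannot be determined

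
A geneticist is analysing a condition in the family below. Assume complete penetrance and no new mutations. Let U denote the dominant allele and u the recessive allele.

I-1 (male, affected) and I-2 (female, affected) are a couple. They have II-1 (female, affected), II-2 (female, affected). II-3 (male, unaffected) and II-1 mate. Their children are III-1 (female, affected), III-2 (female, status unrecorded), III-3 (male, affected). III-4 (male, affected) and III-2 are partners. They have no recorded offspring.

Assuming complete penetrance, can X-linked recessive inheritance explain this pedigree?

Under X-linked recessive, III-1 (affected, female) cannot arise from II-3 (unaffected) × II-1 (affected).

No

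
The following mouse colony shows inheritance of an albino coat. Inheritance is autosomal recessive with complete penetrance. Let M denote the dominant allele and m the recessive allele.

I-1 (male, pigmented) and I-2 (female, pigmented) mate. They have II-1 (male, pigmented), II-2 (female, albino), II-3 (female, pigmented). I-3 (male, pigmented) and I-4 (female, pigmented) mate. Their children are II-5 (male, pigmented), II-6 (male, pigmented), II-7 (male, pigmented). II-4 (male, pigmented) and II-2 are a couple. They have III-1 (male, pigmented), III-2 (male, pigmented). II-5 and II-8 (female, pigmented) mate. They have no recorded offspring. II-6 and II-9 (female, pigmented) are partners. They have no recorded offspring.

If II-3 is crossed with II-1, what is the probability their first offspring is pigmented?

8/9

I-1 is pigmented so carries M and passed m to II-2 (mm), so I-1 is Mm.
I-2 is pigmented so carries M and passed m to II-2 (mm), so I-2 is Mm.
II-3 is a pigmented offspring of I-1 (Mm) × I-2 (Mm), whose cross gives 1/4 MM : 1/2 Mm : 1/4 mm; conditioning on being pigmented, II-3 is MM with probability 1/3, Mm with probability 2/3.
II-1 is a pigmented offspring of I-1 (Mm) × I-2 (Mm), whose cross gives 1/4 MM : 1/2 Mm : 1/4 mm; conditioning on being pigmented, II-1 is MM with probability 1/3, Mm with probability 2/3.
Summing over parental genotype combinations, P(offspring is pigmented) = 1/9·1 + 2/9·1 + 2/9·1 + 4/9·3/4 = 8/9.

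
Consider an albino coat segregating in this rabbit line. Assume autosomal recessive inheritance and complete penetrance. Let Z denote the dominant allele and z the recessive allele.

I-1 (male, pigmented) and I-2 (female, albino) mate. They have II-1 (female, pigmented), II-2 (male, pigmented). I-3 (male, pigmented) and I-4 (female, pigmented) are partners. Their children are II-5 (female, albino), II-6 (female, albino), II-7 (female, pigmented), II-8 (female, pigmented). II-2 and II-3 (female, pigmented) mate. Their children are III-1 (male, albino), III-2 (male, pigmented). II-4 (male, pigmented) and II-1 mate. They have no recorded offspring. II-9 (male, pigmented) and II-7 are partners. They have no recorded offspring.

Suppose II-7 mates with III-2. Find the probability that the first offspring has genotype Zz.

4/9

I-3 is pigmented so carries Z and passed z to II-5 (zz), so I-3 is Zz.
I-4 is pigmented so carries Z and passed z to II-5 (zz), so I-4 is Zz.
II-7 is a pigmented offspring of I-3 (Zz) × I-4 (Zz), whose cross gives 1/4 ZZ : 1/2 Zz : 1/4 zz; conditioning on being pigmented, II-7 is ZZ with probability 1/3, Zz with probability 2/3.
II-2 is pigmented so carries Z and received z from I-2 (zz), so II-2 is Zz.
II-3 is pigmented so carries Z and passed z to III-1 (zz), so II-3 is Zz.
III-2 is a pigmented offspring of II-2 (Zz) × II-3 (Zz), whose cross gives 1/4 ZZ : 1/2 Zz : 1/4 zz; conditioning on being pigmented, III-2 is ZZ with probability 1/3, Zz with probability 2/3.
Summing over parental genotype combinations, P(offspring has genotype Zz) = 2/9·1/2 + 2/9·1/2 + 4/9·1/2 = 4/9.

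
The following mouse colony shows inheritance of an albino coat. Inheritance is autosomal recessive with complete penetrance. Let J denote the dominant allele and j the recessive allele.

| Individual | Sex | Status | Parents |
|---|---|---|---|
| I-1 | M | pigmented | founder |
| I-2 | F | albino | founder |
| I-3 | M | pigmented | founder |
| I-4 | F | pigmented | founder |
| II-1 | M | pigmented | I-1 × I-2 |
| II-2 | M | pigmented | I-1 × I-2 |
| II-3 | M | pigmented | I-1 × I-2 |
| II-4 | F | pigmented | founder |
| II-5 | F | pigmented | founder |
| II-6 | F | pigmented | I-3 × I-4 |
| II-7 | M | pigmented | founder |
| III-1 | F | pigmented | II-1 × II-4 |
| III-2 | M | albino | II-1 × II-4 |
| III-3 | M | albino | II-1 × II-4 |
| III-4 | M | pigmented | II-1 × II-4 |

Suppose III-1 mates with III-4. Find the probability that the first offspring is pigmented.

II-1 is pigmented so carries J and received j from I-2 (jj), so II-1 is Jj.
II-4 is pigmented so carries J and passed j to III-2 (jj), so II-4 is Jj.
III-1 is a pigmented offspring of II-1 (Jj) × II-4 (Jj), whose cross gives 1/4 JJ : 1/2 Jj : 1/4 jj; conditioning on being pigmented, III-1 is JJ with probability 1/3, Jj with probability 2/3.
III-4 is a pigmented offspring of II-1 (Jj) × II-4 (Jj), whose cross gives 1/4 JJ : 1/2 Jj : 1/4 jj; conditioning on being pigmented, III-4 is JJ with probability 1/3, Jj with probability 2/3.
Summing over parental genotype combinations, P(offspring is pigmented) = 1/9·1 + 2/9·1 + 2/9·1 + 4/9·3/4 = 8/9.

8/9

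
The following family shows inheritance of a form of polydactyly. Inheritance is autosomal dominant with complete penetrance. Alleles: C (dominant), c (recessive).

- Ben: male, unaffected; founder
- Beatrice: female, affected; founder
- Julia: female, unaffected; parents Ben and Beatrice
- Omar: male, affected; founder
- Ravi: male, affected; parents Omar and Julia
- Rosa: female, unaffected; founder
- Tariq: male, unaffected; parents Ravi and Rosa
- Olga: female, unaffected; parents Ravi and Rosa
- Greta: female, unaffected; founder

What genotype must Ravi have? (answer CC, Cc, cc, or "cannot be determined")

From phenotype alone, Ravi is CC or Cc.
Ravi is affected so carries C and received c from Julia (cc), so Ravi is Cc.

Cc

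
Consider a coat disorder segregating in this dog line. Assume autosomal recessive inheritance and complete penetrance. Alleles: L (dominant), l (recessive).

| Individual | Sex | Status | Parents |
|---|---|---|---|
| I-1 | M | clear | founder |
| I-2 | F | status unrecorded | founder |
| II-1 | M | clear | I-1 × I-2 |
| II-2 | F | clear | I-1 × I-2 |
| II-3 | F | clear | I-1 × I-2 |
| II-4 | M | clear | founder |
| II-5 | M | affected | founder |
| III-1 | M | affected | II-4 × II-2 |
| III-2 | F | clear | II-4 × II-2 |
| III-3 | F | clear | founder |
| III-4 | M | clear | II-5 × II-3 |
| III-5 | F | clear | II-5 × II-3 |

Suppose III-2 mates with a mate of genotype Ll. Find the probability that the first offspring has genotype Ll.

1/2

II-4 is clear so carries L and passed l to III-1 (ll), so II-4 is Ll.
II-2 is clear so carries L and passed l to III-1 (ll), so II-2 is Ll.
III-2 is a clear offspring of II-4 (Ll) × II-2 (Ll), whose cross gives 1/4 LL : 1/2 Ll : 1/4 ll; conditioning on being clear, III-2 is LL with probability 1/3, Ll with probability 2/3.
Summing over parental genotype combinations, P(offspring has genotype Ll) = 1/3·1/2 + 2/3·1/2 = 1/2.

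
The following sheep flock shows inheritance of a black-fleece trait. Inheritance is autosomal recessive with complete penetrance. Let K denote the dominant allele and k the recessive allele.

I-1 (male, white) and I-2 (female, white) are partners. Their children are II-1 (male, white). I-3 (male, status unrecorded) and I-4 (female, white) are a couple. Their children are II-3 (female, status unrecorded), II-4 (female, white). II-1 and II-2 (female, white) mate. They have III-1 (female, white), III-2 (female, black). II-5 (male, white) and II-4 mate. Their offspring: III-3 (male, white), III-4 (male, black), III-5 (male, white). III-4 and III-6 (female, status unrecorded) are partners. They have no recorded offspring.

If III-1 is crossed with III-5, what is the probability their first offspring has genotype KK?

II-1 is white so carries K and passed k to III-2 (kk), so II-1 is Kk.
II-2 is white so carries K and passed k to III-2 (kk), so II-2 is Kk.
III-1 is a white offspring of II-1 (Kk) × II-2 (Kk), whose cross gives 1/4 KK : 1/2 Kk : 1/4 kk; conditioning on being white, III-1 is KK with probability 1/3, Kk with probability 2/3.
II-5 is white so carries K and passed k to III-4 (kk), so II-5 is Kk.
II-4 is white so carries K and passed k to III-4 (kk), so II-4 is Kk.
III-5 is a white offspring of II-5 (Kk) × II-4 (Kk), whose cross gives 1/4 KK : 1/2 Kk : 1/4 kk; conditioning on being white, III-5 is KK with probability 1/3, Kk with probability 2/3.
Summing over parental genotype combinations, P(offspring has genotype KK) = 1/9·1 + 2/9·1/2 + 2/9·1/2 + 4/9·1/4 = 4/9.

4/9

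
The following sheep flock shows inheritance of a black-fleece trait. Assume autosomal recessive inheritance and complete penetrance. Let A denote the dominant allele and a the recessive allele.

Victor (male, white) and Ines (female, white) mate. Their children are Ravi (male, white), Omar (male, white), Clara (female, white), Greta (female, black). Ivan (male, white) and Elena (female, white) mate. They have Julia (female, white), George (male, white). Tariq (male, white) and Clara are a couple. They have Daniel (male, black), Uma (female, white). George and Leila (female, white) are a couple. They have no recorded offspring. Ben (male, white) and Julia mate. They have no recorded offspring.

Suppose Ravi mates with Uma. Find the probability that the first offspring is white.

Victor is white so carries A and passed a to Greta (aa), so Victor is Aa.
Ines is white so carries A and passed a to Greta (aa), so Ines is Aa.
Ravi is a white offspring of Victor (Aa) × Ines (Aa), whose cross gives 1/4 AA : 1/2 Aa : 1/4 aa; conditioning on being white, Ravi is AA with probability 1/3, Aa with probability 2/3.
Tariq is white so carries A and passed a to Daniel (aa), so Tariq is Aa.
Clara is white so carries A and passed a to Daniel (aa), so Clara is Aa.
Uma is a white offspring of Tariq (Aa) × Clara (Aa), whose cross gives 1/4 AA : 1/2 Aa : 1/4 aa; conditioning on being white, Uma is AA with probability 1/3, Aa with probability 2/3.
Summing over parental genotype combinations, P(offspring is white) = 1/9·1 + 2/9·1 + 2/9·1 + 4/9·3/4 = 8/9.

8/9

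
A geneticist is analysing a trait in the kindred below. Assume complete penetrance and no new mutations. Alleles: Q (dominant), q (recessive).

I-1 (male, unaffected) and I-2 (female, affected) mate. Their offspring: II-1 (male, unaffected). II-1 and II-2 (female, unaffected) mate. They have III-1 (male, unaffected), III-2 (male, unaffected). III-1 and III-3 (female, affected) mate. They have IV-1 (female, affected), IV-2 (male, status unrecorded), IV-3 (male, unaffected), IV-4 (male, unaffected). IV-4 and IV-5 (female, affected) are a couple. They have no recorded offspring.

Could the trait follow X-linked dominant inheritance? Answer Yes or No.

A consistent assignment under X-linked dominant exists: I-1 X^q Y, I-2 X^Q X^q, II-1 X^q Y, II-2 X^q X^q, III-1 X^q Y, III-2 X^q Y, III-3 X^Q X^q, IV-1 X^Q X^q, IV-2 X^Q Y, IV-3 X^q Y, IV-4 X^q Y, IV-5 X^Q X^Q.
In this assignment every recorded phenotype matches its genotype and every non-founder's genotype is obtainable from its parents' genotypes, so the pedigree is consistent.

Yes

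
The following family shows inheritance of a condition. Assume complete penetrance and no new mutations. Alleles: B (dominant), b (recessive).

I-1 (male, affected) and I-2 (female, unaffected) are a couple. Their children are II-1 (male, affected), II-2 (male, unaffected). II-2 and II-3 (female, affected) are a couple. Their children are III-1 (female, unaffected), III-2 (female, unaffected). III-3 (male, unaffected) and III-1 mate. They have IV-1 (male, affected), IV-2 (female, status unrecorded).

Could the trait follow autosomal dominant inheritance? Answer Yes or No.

No

Under autosomal dominant, IV-1 (affected, male) cannot arise from III-3 (unaffected) × III-1 (unaffected).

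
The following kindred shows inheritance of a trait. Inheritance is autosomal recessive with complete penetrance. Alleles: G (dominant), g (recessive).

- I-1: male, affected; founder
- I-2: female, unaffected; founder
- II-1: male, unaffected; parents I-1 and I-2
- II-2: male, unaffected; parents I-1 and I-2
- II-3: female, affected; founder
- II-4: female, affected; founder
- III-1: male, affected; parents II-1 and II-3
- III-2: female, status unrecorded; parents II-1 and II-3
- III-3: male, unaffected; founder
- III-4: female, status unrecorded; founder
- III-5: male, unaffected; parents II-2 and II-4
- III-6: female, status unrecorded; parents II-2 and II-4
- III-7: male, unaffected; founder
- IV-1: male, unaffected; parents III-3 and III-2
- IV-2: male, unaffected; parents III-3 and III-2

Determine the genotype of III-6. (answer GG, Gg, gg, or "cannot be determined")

cannot be determined

III-6's phenotype is unrecorded, and no parent or child forces a single allele at both positions; consistent genotype assignments exist with III-6 as Gg or gg.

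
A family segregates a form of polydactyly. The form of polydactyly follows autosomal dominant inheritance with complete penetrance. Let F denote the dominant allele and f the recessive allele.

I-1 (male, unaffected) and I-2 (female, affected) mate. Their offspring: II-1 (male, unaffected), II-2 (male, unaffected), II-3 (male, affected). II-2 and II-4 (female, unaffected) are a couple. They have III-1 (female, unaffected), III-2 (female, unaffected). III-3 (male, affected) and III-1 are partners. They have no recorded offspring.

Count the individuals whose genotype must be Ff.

2

Obligate heterozygotes: I-2 is affected so carries F and passed f to II-1 (ff), so I-2 is Ff; II-3 is affected so carries F and received f from I-1 (ff), so II-3 is Ff.
Every other individual is either homozygous by phenotype or has at least one consistent homozygous assignment, so the count is 2.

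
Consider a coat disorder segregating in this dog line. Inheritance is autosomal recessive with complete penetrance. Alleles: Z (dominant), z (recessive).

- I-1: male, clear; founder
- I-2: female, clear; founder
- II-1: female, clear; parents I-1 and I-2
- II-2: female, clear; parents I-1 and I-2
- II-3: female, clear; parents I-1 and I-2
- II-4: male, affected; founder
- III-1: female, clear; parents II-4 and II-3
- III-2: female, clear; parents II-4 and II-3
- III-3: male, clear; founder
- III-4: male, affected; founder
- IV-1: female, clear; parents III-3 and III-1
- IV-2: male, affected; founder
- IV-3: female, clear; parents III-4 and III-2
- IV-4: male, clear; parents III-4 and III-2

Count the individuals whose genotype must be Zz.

4

Obligate heterozygotes: III-1 is clear so carries Z and received z from II-4 (zz), so III-1 is Zz; III-2 is clear so carries Z and received z from II-4 (zz), so III-2 is Zz; IV-3 is clear so carries Z and received z from III-4 (zz), so IV-3 is Zz; IV-4 is clear so carries Z and received z from III-4 (zz), so IV-4 is Zz.
Every other individual is either homozygous by phenotype or has at least one consistent homozygous assignment, so the count is 4.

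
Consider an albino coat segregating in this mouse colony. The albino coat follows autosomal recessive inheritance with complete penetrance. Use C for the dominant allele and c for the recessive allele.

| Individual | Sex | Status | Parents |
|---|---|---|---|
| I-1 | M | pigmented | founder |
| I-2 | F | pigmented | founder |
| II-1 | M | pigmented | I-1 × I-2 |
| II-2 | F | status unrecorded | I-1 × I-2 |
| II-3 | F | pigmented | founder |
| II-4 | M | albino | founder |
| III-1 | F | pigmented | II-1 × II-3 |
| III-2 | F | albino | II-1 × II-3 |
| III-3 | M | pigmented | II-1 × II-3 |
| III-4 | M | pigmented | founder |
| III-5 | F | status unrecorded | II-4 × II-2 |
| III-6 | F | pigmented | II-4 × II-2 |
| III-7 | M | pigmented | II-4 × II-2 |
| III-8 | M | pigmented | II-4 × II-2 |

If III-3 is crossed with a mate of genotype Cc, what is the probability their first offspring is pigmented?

II-1 is pigmented so carries C and passed c to III-2 (cc), so II-1 is Cc.
II-3 is pigmented so carries C and passed c to III-2 (cc), so II-3 is Cc.
III-3 is a pigmented offspring of II-1 (Cc) × II-3 (Cc), whose cross gives 1/4 CC : 1/2 Cc : 1/4 cc; conditioning on being pigmented, III-3 is CC with probability 1/3, Cc with probability 2/3.
Summing over parental genotype combinations, P(offspring is pigmented) = 1/3·1 + 2/3·3/4 = 5/6.

5/6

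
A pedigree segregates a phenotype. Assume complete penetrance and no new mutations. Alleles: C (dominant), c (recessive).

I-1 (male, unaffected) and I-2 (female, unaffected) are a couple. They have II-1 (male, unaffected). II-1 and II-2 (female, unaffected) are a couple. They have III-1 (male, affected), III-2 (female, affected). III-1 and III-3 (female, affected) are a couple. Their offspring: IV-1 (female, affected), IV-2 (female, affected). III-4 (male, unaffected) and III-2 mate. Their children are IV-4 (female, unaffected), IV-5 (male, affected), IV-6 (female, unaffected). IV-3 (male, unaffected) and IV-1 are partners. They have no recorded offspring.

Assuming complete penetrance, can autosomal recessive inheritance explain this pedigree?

Yes

A consistent assignment under autosomal recessive exists: I-1 CC, I-2 Cc, II-1 Cc, II-2 Cc, III-1 cc, III-2 cc, III-3 cc, III-4 Cc, IV-1 cc, IV-2 cc, IV-3 CC, IV-4 Cc, IV-5 cc, IV-6 Cc.
In this assignment every recorded phenotype matches its genotype and every non-founder's genotype is obtainable from its parents' genotypes, so the pedigree is consistent.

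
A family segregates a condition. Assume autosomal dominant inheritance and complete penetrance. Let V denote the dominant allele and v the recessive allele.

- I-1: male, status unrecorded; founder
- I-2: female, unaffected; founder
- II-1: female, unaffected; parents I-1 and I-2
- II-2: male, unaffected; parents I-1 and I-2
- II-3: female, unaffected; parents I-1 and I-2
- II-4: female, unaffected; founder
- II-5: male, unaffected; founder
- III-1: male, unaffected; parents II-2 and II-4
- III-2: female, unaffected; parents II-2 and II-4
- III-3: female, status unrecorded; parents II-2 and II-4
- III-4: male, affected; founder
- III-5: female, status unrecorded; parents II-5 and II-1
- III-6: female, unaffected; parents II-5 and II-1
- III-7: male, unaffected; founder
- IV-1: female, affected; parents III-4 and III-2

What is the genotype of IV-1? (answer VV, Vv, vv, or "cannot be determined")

Vv

From phenotype alone, IV-1 is VV or Vv.
IV-1 is affected so carries V and received v from III-2 (vv), so IV-1 is Vv.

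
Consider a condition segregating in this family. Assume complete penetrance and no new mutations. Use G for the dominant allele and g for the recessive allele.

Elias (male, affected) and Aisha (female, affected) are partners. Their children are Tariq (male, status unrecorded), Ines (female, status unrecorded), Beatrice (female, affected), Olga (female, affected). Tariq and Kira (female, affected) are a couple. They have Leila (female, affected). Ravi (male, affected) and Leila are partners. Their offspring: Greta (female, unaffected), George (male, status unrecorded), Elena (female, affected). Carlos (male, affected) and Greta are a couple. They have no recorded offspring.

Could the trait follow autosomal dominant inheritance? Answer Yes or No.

A consistent assignment under autosomal dominant exists: Elias GG, Aisha GG, Tariq GG, Ines GG, Beatrice GG, Olga GG, Kira Gg, Leila Gg, Ravi Gg, Greta gg, George GG, Elena GG, Carlos GG.
In this assignment every recorded phenotype matches its genotype and every non-founder's genotype is obtainable from its parents' genotypes, so the pedigree is consistent.

Yes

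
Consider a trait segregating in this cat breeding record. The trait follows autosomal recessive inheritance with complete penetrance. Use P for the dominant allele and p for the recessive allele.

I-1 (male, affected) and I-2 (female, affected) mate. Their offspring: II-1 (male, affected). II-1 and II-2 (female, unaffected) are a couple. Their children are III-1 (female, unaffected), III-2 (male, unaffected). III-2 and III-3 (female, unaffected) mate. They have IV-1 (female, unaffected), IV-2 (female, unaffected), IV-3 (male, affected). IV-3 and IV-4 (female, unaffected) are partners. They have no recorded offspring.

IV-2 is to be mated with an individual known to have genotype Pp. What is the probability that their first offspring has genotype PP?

III-2 is unaffected so carries P and received p from II-1 (pp), so III-2 is Pp.
III-3 is unaffected so carries P and passed p to IV-3 (pp), so III-3 is Pp.
IV-2 is an unaffected offspring of III-2 (Pp) × III-3 (Pp), whose cross gives 1/4 PP : 1/2 Pp : 1/4 pp; conditioning on being unaffected, IV-2 is PP with probability 1/3, Pp with probability 2/3.
Summing over parental genotype combinations, P(offspring has genotype PP) = 1/3·1/2 + 2/3·1/4 = 1/3.

1/3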